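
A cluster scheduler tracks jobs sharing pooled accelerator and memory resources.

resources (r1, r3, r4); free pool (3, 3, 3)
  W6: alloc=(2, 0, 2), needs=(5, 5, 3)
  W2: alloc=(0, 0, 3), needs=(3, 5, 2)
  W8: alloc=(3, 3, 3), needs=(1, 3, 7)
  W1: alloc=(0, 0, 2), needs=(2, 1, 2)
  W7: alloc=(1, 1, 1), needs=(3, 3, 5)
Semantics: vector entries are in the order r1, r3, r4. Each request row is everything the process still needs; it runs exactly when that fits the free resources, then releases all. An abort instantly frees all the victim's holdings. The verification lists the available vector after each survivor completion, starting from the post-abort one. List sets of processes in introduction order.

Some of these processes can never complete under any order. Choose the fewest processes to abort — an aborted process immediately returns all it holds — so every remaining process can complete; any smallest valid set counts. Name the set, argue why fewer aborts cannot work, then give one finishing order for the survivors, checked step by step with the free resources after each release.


The answer: abort W2.
Key observation: the deadlocked W8 becomes finishable only because W2 released (0, 0, 3); it completes at step 2 below.
Minimality: the empty abort set fails — the state is deadlocked as it stands.
Survivors finish in the order: W1, W8, W7, W6. Walking it through (pool after the aborts first):
  pool = (3, 3, 6)
  W1 needs (2, 1, 2) <= (3, 3, 6) -> finishes; pool += (0, 0, 2) = (3, 3, 8)
  W8 needs (1, 3, 7) <= (3, 3, 8) -> finishes; pool += (3, 3, 3) = (6, 6, 11)
  W7 needs (3, 3, 5) <= (6, 6, 11) -> finishes; pool += (1, 1, 1) = (7, 7, 12)
  W6 needs (5, 5, 3) <= (7, 7, 12) -> finishes; pool += (2, 0, 2) = (9, 7, 14)


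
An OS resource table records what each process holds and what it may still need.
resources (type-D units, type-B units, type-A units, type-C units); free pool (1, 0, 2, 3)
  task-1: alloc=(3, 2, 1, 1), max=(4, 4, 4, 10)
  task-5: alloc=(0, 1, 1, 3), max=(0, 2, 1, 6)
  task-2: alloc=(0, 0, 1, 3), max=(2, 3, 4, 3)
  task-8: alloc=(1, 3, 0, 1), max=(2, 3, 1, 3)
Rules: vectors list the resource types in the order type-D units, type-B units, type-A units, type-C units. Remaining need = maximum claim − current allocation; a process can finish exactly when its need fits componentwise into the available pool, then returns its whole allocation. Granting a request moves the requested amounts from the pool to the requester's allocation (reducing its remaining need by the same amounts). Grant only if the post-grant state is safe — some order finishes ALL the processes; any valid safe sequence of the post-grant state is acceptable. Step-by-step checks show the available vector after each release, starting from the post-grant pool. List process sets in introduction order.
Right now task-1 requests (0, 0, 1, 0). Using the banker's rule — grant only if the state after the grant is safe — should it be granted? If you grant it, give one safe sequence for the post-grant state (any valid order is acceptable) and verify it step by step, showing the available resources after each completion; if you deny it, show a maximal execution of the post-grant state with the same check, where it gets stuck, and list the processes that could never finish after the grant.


DENY. Granting would leave the state unsafe.
Key observation: after task-8, task-5 the pool peaks at (2, 4, 2, 7), and each blocked process is short somewhere: task-1 on type-C units; task-2 on type-A units.
After a pretend grant, a maximal execution: task-8, task-5 — then nothing else fits. Walking it through:
  pool = (1, 0, 1, 3)
  task-8: need (1, 0, 1, 2) fits (1, 0, 1, 3); releases (1, 3, 0, 1), pool now (2, 3, 1, 4)
  task-5: need (0, 1, 0, 3) fits (2, 3, 1, 4); releases (0, 1, 1, 3), pool now (2, 4, 2, 7)
  task-1 cannot run: need (1, 2, 2, 9) vs free (2, 4, 2, 7) (insufficient type-C units)
  task-2 cannot run: need (2, 3, 3, 0) vs free (2, 4, 2, 7) (insufficient type-A units)
Processes that could never finish after the grant: task-1 and task-2.


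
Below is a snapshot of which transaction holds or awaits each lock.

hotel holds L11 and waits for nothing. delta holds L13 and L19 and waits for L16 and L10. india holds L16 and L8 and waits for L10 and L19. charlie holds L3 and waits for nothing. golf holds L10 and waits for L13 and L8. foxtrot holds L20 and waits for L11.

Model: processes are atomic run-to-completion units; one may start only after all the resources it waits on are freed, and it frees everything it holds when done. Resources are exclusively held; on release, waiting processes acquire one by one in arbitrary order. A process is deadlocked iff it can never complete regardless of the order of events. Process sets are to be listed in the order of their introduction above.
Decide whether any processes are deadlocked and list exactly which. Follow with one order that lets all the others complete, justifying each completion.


Deadlocked: delta, india and golf.
Key observation: nobody on the ring delta -> india -> delta can start until another member finishes, which never happens; golf is caught in further circular waits.
A valid finishing order for the others: hotel, foxtrot, charlie.
Check, step by step:
  hotel waits on nothing -> runs at once and releases L11
  foxtrot waits on L11 — all released -> runs and releases L20
  charlie waits on nothing -> runs at once and releases L3


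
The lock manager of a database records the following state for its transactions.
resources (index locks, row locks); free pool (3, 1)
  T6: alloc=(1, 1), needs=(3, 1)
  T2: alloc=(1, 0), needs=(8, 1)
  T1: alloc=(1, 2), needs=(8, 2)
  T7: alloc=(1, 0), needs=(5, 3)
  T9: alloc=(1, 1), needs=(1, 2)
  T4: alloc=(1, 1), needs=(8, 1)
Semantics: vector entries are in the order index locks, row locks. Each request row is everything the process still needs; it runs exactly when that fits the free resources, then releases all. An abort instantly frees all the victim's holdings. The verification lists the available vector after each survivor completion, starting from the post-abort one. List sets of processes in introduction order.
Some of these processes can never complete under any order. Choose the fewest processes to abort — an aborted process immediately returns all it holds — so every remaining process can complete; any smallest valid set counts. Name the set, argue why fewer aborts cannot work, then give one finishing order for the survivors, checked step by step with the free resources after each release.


Minimum abort set: T2 and T4.
Key observation: no ordering could ever have run T1 before the abort of T2 and T4; with (2, 1) back in the pool it fits at step 4.
Minimality, checking each single-abort alternative: T6 alone leaves T2 blocked (short on index locks); T2 alone leaves T1 blocked (short on index locks); T1 alone leaves T2 blocked (short on index locks); T7 alone leaves T2 blocked (short on index locks); T9 alone leaves T2 blocked (short on index locks); T4 alone leaves T2 blocked (short on index locks).
Survivors finish in the order: T6, T9, T7, T1. Check, step by step (pool after the aborts first):
  pool = (5, 2)
  run T6 (needs (3, 1), free (5, 2)); after release of (1, 1) the pool is (6, 3)
  run T9 (needs (1, 2), free (6, 3)); after release of (1, 1) the pool is (7, 4)
  run T7 (needs (5, 3), free (7, 4)); after release of (1, 0) the pool is (8, 4)
  run T1 (needs (8, 2), free (8, 4)); after release of (1, 2) the pool is (9, 6)


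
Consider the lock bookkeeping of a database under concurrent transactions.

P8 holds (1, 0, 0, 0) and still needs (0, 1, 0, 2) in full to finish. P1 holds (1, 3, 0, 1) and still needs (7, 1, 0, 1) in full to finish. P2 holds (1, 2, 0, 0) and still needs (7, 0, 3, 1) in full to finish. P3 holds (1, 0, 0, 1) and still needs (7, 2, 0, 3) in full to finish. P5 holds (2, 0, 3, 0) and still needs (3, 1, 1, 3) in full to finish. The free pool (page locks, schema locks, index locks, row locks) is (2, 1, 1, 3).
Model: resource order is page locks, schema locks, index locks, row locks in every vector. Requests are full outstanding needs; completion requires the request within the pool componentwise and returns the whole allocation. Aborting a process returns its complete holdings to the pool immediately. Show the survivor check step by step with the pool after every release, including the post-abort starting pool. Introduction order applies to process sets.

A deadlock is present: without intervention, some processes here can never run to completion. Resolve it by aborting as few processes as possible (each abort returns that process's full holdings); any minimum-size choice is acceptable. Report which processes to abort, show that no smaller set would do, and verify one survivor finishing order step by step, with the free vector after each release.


The answer: abort P1 and P2.
Key observation: P3 could never have finished before the abort; with (2, 5, 0, 1) returned by P1 and P2, it fits at step 3.
Why nothing smaller works — every single abort fails: P8 alone leaves P1 blocked (short on page locks); P1 alone leaves P2 blocked (short on page locks); P2 alone leaves P1 blocked (short on page locks); P3 alone leaves P1 blocked (short on page locks); P5 alone leaves P1 blocked (short on page locks).
The survivors complete as P8, P5, P3. Check, step by step (starting from the post-abort pool):
  pool = (4, 6, 1, 4)
  P8: need (0, 1, 0, 2) fits (4, 6, 1, 4); releases (1, 0, 0, 0), pool now (5, 6, 1, 4)
  P5: need (3, 1, 1, 3) fits (5, 6, 1, 4); releases (2, 0, 3, 0), pool now (7, 6, 4, 4)
  P3: need (7, 2, 0, 3) fits (7, 6, 4, 4); releases (1, 0, 0, 1), pool now (8, 6, 4, 5)


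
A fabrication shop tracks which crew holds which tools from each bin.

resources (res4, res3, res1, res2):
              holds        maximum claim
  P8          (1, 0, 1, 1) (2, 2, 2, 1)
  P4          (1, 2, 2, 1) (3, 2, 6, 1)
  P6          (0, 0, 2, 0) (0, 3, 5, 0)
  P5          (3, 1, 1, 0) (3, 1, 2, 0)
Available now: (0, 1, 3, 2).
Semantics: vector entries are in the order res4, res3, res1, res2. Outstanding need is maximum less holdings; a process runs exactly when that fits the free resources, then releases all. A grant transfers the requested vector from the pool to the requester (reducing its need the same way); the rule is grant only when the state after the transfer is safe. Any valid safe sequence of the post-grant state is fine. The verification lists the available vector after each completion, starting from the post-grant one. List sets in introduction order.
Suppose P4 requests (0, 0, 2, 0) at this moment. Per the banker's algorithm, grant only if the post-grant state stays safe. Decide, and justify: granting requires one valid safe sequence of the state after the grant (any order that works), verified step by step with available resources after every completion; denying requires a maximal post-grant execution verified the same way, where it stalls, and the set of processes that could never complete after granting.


GRANT. The post-grant state is safe; one safe sequence: P5, P8, P4, P6.
Key observation: granting shrinks the pool to (0, 1, 1, 2), yet P5 still fits and the chain goes through.
Step-by-step check of the post-grant state:
  pool = (0, 1, 1, 2)
  P5 needs (0, 0, 1, 0) <= (0, 1, 1, 2) -> finishes; pool += (3, 1, 1, 0) = (3, 2, 2, 2)
  P8 needs (1, 2, 1, 0) <= (3, 2, 2, 2) -> finishes; pool += (1, 0, 1, 1) = (4, 2, 3, 3)
  P4 needs (2, 0, 2, 0) <= (4, 2, 3, 3) -> finishes; pool += (1, 2, 4, 1) = (5, 4, 7, 4)
  P6 needs (0, 3, 3, 0) <= (5, 4, 7, 4) -> finishes; pool += (0, 0, 2, 0) = (5, 4, 9, 4)


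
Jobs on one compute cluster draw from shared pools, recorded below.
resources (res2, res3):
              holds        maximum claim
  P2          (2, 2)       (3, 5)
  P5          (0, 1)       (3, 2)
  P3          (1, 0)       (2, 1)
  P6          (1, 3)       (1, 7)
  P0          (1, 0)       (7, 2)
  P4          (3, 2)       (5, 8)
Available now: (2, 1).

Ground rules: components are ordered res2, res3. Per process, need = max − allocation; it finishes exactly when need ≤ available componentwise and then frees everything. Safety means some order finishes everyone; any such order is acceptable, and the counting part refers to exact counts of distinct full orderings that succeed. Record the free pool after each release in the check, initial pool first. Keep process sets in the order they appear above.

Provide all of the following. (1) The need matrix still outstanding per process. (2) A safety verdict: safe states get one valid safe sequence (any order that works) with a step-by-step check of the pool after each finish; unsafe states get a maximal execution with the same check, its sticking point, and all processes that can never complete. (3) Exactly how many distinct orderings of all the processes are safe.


(1) Outstanding need per process (order res2, res3):
  P2: (1, 3)
  P5: (3, 1)
  P3: (1, 1)
  P6: (0, 4)
  P0: (6, 2)
  P4: (2, 6)
(2) UNSAFE.
Key observation: after P3, P5 the pool peaks at (3, 2), and each blocked process is short somewhere: P2 on res3; P6 on res3; P0 on res2; P4 on res3.
The run P3, P5 cannot be extended any further. Check, step by step:
  pool = (2, 1)
  P3 needs (1, 1) <= (2, 1) -> finishes; pool += (1, 0) = (3, 1)
  P5 needs (3, 1) <= (3, 1) -> finishes; pool += (0, 1) = (3, 2)
  blocked: P2 wants (1, 3), pool (3, 2) — not enough res3
  blocked: P6 wants (0, 4), pool (3, 2) — not enough res3
  blocked: P0 wants (6, 2), pool (3, 2) — not enough res2
  blocked: P4 wants (2, 6), pool (3, 2) — not enough res3
Permanently blocked: P2, P6, P0 and P4.
(3) The exact count: 0 of the possible complete orderings are safe sequences.


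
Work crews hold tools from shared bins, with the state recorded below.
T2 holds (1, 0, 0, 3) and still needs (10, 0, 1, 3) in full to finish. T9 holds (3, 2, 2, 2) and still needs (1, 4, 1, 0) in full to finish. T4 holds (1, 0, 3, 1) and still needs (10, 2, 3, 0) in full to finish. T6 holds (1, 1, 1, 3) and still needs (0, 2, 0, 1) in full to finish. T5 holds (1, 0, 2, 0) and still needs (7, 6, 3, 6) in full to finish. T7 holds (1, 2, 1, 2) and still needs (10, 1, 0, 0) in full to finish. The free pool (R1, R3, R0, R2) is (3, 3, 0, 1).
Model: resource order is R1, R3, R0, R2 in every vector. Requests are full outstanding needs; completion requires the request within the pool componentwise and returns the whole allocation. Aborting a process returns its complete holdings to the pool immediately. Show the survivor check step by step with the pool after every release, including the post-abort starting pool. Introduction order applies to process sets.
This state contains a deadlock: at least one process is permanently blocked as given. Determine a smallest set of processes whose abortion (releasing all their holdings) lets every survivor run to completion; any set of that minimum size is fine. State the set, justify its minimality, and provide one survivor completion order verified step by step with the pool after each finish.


Abort T4 and T7.
Key observation: T2 had no path to completion before; after the abort of T4 and T7 ((2, 2, 4, 3) returned), step 4 is where it fits.
Why nothing smaller works — every single abort fails: T2 alone leaves T4 blocked (short on R1); T9 alone leaves T2 blocked (short on R1); T4 alone leaves T2 blocked (short on R1); T6 alone leaves T2 blocked (short on R1); T5 alone leaves T2 blocked (short on R1); T7 alone leaves T2 blocked (short on R1).
One survivor order: T6, T9, T5, T2. Walking it through (post-abort pool first):
  pool = (5, 5, 4, 4)
  T6: need (0, 2, 0, 1) fits (5, 5, 4, 4); releases (1, 1, 1, 3), pool now (6, 6, 5, 7)
  T9: need (1, 4, 1, 0) fits (6, 6, 5, 7); releases (3, 2, 2, 2), pool now (9, 8, 7, 9)
  T5: need (7, 6, 3, 6) fits (9, 8, 7, 9); releases (1, 0, 2, 0), pool now (10, 8, 9, 9)
  T2: need (10, 0, 1, 3) fits (10, 8, 9, 9); releases (1, 0, 0, 3), pool now (11, 8, 9, 12)


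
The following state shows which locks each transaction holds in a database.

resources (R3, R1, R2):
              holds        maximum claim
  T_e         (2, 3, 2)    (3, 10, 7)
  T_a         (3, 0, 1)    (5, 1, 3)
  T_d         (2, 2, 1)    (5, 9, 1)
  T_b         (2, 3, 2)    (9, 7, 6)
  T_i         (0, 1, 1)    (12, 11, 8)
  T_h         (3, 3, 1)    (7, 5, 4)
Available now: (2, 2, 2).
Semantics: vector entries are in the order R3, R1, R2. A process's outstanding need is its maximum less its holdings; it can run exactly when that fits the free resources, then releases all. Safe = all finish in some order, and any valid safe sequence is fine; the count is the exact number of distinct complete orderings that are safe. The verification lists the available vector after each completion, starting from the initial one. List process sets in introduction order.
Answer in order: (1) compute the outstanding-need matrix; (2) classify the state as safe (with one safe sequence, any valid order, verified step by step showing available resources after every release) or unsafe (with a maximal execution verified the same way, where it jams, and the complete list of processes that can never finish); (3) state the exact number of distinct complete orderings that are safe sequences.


(1) Remaining need (order R3, R1, R2):
  T_e: (1, 7, 5)
  T_a: (2, 1, 2)
  T_d: (3, 7, 0)
  T_b: (7, 4, 4)
  T_i: (12, 10, 7)
  T_h: (4, 2, 3)
(2) The state is SAFE; one workable sequence: T_a, T_h, T_b, T_e, T_d, T_i.
Key observation: T_a marks the first exact bind of the order: its need (2, 1, 2) fits the free (2, 2, 2) with zero slack on a requested resource.
Step-by-step check:
  pool = (2, 2, 2)
  T_a: need (2, 1, 2) fits (2, 2, 2); releases (3, 0, 1), pool now (5, 2, 3)
  T_h: need (4, 2, 3) fits (5, 2, 3); releases (3, 3, 1), pool now (8, 5, 4)
  T_b: need (7, 4, 4) fits (8, 5, 4); releases (2, 3, 2), pool now (10, 8, 6)
  T_e: need (1, 7, 5) fits (10, 8, 6); releases (2, 3, 2), pool now (12, 11, 8)
  T_d: need (3, 7, 0) fits (12, 11, 8); releases (2, 2, 1), pool now (14, 13, 9)
  T_i: need (12, 10, 7) fits (14, 13, 9); releases (0, 1, 1), pool now (14, 14, 10)
(3) Exactly 4 of the possible complete orderings are safe sequences.


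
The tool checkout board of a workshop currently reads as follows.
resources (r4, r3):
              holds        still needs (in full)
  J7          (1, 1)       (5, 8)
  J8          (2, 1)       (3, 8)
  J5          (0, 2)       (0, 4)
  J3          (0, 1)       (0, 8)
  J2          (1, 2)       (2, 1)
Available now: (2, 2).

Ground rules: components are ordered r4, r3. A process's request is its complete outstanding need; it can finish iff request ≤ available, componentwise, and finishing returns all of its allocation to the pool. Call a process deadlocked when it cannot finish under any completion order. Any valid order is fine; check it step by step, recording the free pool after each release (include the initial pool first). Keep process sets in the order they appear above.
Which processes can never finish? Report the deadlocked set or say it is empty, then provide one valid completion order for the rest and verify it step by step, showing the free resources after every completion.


Deadlocked set: J7, J8 and J3.
Key observation: no order helps: past J2, J5, the free pool tops out at (3, 6), below what each blocked process needs in r3.
A valid finishing order for the others: J2, J5. Walking it through:
  pool = (2, 2)
  J2 needs (2, 1) <= (2, 2) -> finishes; pool += (1, 2) = (3, 4)
  J5 needs (0, 4) <= (3, 4) -> finishes; pool += (0, 2) = (3, 6)
None of the blocked processes ever fits:
  blocked: J7 wants (5, 8), pool (3, 6) — not enough r4 and r3
  blocked: J8 wants (3, 8), pool (3, 6) — not enough r3
  blocked: J3 wants (0, 8), pool (3, 6) — not enough r3


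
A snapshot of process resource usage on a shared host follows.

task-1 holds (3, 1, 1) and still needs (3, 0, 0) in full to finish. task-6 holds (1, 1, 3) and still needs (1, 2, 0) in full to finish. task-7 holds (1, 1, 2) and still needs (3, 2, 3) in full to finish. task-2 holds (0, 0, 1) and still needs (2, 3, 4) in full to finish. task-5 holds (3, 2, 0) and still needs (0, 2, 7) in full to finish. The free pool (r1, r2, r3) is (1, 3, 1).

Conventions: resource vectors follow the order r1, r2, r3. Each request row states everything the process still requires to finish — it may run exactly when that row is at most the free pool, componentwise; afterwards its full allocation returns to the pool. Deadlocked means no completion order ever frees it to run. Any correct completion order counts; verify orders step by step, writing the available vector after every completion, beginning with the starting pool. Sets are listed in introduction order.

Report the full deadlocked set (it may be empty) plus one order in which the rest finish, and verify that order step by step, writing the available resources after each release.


The deadlocked set is task-1, task-7 and task-5.
Key observation: after task-6, task-2 the pool peaks at (2, 4, 5), and each blocked process is short somewhere: task-1 on r1; task-7 on r1; task-5 on r3.
One completion order for the rest: task-6, task-2. Step-by-step check:
  pool = (1, 3, 1)
  task-6: need (1, 2, 0) fits (1, 3, 1); releases (1, 1, 3), pool now (2, 4, 4)
  task-2: need (2, 3, 4) fits (2, 4, 4); releases (0, 0, 1), pool now (2, 4, 5)
None of the blocked processes ever fits:
  task-1 still needs (3, 0, 0) but only (2, 4, 5) is free — short on r1
  task-7 still needs (3, 2, 3) but only (2, 4, 5) is free — short on r1
  task-5 still needs (0, 2, 7) but only (2, 4, 5) is free — short on r3


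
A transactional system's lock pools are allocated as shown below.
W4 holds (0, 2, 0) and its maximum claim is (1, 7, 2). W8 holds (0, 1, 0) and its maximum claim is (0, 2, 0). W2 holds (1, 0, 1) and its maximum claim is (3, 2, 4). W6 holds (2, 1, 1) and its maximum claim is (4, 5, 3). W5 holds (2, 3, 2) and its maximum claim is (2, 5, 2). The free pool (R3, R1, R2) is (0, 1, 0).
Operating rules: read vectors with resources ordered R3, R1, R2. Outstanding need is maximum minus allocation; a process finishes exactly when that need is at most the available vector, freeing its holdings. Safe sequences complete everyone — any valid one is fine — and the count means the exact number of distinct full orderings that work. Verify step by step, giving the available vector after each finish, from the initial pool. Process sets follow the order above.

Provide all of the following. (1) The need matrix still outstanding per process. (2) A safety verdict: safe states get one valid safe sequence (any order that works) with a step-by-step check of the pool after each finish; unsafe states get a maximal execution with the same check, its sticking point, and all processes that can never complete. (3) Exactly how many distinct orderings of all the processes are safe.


(1) Outstanding need per process (order R3, R1, R2):
  W4: (1, 5, 2)
  W8: (0, 1, 0)
  W2: (2, 2, 3)
  W6: (2, 4, 2)
  W5: (0, 2, 0)
(2) SAFE — a valid safe sequence is W8, W5, W4, W6, W2.
Key observation: the first exact fit in this order is W8 — it needs (0, 1, 0) with (0, 1, 0) free, meeting a requested resource to the last unit.
Check, step by step:
  pool = (0, 1, 0)
  W8 needs (0, 1, 0) <= (0, 1, 0) -> finishes; pool += (0, 1, 0) = (0, 2, 0)
  W5 needs (0, 2, 0) <= (0, 2, 0) -> finishes; pool += (2, 3, 2) = (2, 5, 2)
  W4 needs (1, 5, 2) <= (2, 5, 2) -> finishes; pool += (0, 2, 0) = (2, 7, 2)
  W6 needs (2, 4, 2) <= (2, 7, 2) -> finishes; pool += (2, 1, 1) = (4, 8, 3)
  W2 needs (2, 2, 3) <= (4, 8, 3) -> finishes; pool += (1, 0, 1) = (5, 8, 4)
(3) The exact count: 3 of the possible complete orderings are safe sequences.


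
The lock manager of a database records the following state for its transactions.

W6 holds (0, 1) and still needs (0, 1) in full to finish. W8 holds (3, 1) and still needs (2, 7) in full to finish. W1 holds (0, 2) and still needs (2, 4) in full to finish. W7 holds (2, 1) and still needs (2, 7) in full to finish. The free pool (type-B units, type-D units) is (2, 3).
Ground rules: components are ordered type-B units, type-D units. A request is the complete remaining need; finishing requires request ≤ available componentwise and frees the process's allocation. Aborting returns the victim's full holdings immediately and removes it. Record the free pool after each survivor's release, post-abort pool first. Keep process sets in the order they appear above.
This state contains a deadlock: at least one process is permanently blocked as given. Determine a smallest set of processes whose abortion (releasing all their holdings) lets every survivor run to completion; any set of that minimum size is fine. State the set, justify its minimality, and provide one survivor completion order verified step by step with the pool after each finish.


The answer: abort W7.
Key observation: the deadlocked W8 becomes finishable only because W7 released (2, 1); it completes at step 3 below.
No smaller set exists: with zero aborts the deadlock remains.
One survivor order: W6, W1, W8. Step-by-step check (post-abort pool first):
  pool = (4, 4)
  W6: need (0, 1) fits (4, 4); releases (0, 1), pool now (4, 5)
  W1: need (2, 4) fits (4, 5); releases (0, 2), pool now (4, 7)
  W8: need (2, 7) fits (4, 7); releases (3, 1), pool now (7, 8)


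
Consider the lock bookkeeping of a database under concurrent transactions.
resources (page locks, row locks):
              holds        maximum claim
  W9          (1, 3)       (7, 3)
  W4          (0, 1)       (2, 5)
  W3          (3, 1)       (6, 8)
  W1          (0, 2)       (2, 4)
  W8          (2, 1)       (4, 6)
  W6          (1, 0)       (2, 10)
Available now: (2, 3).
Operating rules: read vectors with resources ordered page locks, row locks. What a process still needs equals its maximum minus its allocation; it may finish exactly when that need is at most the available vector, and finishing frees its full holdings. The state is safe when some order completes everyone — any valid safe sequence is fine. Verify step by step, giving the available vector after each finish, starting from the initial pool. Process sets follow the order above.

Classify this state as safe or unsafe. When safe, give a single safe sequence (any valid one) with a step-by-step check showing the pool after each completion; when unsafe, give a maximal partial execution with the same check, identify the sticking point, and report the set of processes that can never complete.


SAFE — a valid safe sequence is W1, W4, W8, W3, W9, W6.
Key observation: the order's first zero-slack moment is W1 ((2, 2) needed, (2, 3) free — a requested resource with nothing to spare).
Verifying each step:
  pool = (2, 3)
  run W1 (needs (2, 2), free (2, 3)); after release of (0, 2) the pool is (2, 5)
  run W4 (needs (2, 4), free (2, 5)); after release of (0, 1) the pool is (2, 6)
  run W8 (needs (2, 5), free (2, 6)); after release of (2, 1) the pool is (4, 7)
  run W3 (needs (3, 7), free (4, 7)); after release of (3, 1) the pool is (7, 8)
  run W9 (needs (6, 0), free (7, 8)); after release of (1, 3) the pool is (8, 11)
  run W6 (needs (1, 10), free (8, 11)); after release of (1, 0) the pool is (9, 11)


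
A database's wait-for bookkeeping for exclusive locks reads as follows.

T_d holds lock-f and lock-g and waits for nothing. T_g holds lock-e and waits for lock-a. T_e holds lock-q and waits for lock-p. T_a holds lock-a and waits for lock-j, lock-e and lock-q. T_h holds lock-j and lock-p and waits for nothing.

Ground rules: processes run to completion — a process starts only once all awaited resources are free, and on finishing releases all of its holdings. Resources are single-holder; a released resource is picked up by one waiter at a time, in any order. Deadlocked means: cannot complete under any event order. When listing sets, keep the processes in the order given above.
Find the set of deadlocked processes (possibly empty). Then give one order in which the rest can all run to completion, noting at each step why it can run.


The deadlocked set is T_g and T_a.
Key observation: T_g -> T_a -> T_g is a circular wait — nothing in it can go first; no other process is dragged down with it.
The rest can finish in the order T_d, T_h, T_e.
Walking it through:
  T_d waits on nothing -> runs at once and releases lock-f and lock-g
  T_h waits on nothing -> runs at once and releases lock-j and lock-p
  T_e: everything it awaited (lock-p) is free; runs, freeing lock-q


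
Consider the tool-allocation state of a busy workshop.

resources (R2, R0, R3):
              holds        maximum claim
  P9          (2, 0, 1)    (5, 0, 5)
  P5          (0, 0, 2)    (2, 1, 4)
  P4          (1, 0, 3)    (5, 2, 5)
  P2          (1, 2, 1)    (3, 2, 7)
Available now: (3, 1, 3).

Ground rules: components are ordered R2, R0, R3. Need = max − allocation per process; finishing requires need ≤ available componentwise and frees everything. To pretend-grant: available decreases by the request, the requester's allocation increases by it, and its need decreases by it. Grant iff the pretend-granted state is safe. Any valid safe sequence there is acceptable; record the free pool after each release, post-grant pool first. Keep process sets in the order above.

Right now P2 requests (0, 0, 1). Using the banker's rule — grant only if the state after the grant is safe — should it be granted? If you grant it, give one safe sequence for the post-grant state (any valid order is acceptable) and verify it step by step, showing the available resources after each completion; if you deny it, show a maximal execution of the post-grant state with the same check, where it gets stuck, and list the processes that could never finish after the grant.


GRANT. The post-grant state is safe; one safe sequence: P5, P9, P2, P4.
Key observation: after the grant the pool drops to (3, 1, 2), which still lets P5 finish first and unwind the rest.
Step-by-step check of the post-grant state:
  pool = (3, 1, 2)
  P5: need (2, 1, 2) fits (3, 1, 2); releases (0, 0, 2), pool now (3, 1, 4)
  P9: need (3, 0, 4) fits (3, 1, 4); releases (2, 0, 1), pool now (5, 1, 5)
  P2: need (2, 0, 5) fits (5, 1, 5); releases (1, 2, 2), pool now (6, 3, 7)
  P4: need (4, 2, 2) fits (6, 3, 7); releases (1, 0, 3), pool now (7, 3, 10)


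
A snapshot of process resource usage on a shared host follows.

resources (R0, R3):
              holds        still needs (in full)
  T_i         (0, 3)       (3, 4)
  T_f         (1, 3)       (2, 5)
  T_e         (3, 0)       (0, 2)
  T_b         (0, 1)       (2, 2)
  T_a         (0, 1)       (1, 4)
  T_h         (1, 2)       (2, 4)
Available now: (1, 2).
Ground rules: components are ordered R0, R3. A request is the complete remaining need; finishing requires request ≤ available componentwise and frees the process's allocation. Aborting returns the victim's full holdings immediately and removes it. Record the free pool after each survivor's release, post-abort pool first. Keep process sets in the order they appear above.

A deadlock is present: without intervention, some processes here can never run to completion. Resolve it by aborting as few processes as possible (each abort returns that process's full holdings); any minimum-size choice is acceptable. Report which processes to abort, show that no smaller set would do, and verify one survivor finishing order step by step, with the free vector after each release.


Abort T_a.
Key observation: T_h had no path to completion before; after the abort of T_a ((0, 1) returned), step 3 is where it fits.
Minimality: the empty abort set fails — the state is deadlocked as it stands.
The survivors complete as T_e, T_b, T_h, T_f, T_i. Check, step by step (starting from the post-abort pool):
  pool = (1, 3)
  T_e needs (0, 2) <= (1, 3) -> finishes; pool += (3, 0) = (4, 3)
  T_b needs (2, 2) <= (4, 3) -> finishes; pool += (0, 1) = (4, 4)
  T_h needs (2, 4) <= (4, 4) -> finishes; pool += (1, 2) = (5, 6)
  T_f needs (2, 5) <= (5, 6) -> finishes; pool += (1, 3) = (6, 9)
  T_i needs (3, 4) <= (6, 9) -> finishes; pool += (0, 3) = (6, 12)


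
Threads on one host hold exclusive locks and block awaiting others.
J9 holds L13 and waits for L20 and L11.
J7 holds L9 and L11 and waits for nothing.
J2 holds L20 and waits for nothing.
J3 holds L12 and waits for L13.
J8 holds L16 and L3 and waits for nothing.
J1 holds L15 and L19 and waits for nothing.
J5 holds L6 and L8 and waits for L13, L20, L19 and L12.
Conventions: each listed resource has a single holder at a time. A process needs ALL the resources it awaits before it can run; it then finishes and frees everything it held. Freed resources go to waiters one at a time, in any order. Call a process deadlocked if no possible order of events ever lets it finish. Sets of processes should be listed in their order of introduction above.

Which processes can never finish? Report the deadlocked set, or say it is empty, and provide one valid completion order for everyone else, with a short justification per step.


Nothing here is deadlocked.
Key observation: all waits point, directly or indirectly, at processes that can finish, so nothing is permanently blocked.
One completion order for the rest: J2, J1, J7, J9, J3, J5, J8.
Check, step by step:
  J2 waits on nothing -> runs at once and releases L20
  J1 waits on nothing -> runs at once and releases L15 and L19
  J7 waits on nothing -> runs at once and releases L9 and L11
  run J9 (all its waits — L20 and L11 — are resolved); releases L13
  run J3 (all its waits — L13 — are resolved); releases L12
  run J5 (all its waits — L13, L20, L19 and L12 — are resolved); releases L6 and L8
  J8 waits on nothing -> runs at once and releases L16 and L3


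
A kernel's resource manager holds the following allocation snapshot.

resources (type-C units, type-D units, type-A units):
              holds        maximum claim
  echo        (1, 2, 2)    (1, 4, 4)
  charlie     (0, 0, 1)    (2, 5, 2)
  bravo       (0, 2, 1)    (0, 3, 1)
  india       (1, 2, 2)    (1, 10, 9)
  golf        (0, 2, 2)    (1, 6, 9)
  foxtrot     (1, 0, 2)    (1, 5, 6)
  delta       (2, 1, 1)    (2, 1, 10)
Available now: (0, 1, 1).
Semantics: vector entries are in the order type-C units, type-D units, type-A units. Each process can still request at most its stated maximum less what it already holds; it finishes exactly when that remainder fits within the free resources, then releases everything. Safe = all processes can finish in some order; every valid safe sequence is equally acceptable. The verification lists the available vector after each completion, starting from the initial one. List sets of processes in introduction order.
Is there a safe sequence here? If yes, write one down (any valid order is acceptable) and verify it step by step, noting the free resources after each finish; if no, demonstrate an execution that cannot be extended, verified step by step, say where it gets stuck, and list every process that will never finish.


SAFE — a valid safe sequence is bravo, echo, foxtrot, charlie, golf, delta, india.
Key observation: at bravo the run first touches a limit — (0, 1, 0) against (0, 1, 1), exact on a resource it actually requests.
Walking it through:
  pool = (0, 1, 1)
  bravo: need (0, 1, 0) fits (0, 1, 1); releases (0, 2, 1), pool now (0, 3, 2)
  echo: need (0, 2, 2) fits (0, 3, 2); releases (1, 2, 2), pool now (1, 5, 4)
  foxtrot: need (0, 5, 4) fits (1, 5, 4); releases (1, 0, 2), pool now (2, 5, 6)
  charlie: need (2, 5, 1) fits (2, 5, 6); releases (0, 0, 1), pool now (2, 5, 7)
  golf: need (1, 4, 7) fits (2, 5, 7); releases (0, 2, 2), pool now (2, 7, 9)
  delta: need (0, 0, 9) fits (2, 7, 9); releases (2, 1, 1), pool now (4, 8, 10)
  india: need (0, 8, 7) fits (4, 8, 10); releases (1, 2, 2), pool now (5, 10, 12)


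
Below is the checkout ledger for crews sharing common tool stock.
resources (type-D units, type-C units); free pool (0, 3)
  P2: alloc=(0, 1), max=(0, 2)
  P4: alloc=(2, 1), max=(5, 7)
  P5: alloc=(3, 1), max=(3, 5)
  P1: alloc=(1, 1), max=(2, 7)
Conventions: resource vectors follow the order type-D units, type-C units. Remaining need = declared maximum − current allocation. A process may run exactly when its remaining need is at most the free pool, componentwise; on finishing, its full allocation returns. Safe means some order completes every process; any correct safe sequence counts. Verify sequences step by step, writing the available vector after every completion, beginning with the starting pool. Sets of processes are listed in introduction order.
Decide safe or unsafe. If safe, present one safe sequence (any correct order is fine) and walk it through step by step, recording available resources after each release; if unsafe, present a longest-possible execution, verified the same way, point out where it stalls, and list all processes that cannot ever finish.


The state is UNSAFE.
Key observation: P2, P5 can finish, but then (3, 5) is all there is, and the blocked group's type-C units demands exceed it.
Going as far as possible: P2, P5; after that, nothing fits. Walking it through:
  pool = (0, 3)
  run P2 (needs (0, 1), free (0, 3)); after release of (0, 1) the pool is (0, 4)
  run P5 (needs (0, 4), free (0, 4)); after release of (3, 1) the pool is (3, 5)
  P4 cannot run: need (3, 6) vs free (3, 5) (insufficient type-C units)
  P1 cannot run: need (1, 6) vs free (3, 5) (insufficient type-C units)
Permanently blocked: P4 and P1.


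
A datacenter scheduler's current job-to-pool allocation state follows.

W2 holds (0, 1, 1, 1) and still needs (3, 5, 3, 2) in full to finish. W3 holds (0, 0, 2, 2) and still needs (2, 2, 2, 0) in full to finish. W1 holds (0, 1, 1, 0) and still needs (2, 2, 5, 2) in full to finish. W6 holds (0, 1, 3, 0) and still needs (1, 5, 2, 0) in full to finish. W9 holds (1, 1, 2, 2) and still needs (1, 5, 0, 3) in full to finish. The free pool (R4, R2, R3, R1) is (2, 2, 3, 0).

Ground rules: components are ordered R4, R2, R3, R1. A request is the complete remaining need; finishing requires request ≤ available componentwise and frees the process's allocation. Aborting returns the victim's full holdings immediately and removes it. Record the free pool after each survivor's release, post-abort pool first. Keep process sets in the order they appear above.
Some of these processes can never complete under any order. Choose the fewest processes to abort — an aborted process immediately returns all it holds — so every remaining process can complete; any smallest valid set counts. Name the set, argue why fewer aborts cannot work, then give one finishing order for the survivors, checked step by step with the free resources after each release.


Abort W2 and W9.
Key observation: W6 could never have finished before the abort; with (1, 2, 3, 3) returned by W2 and W9, it fits at step 3.
No one abort is enough; case by case: W2 alone leaves W6 blocked (short on R2); W3 alone leaves W2 blocked (short on R4 and R2); W1 alone leaves W2 blocked (short on R4 and R2); W6 alone leaves W2 blocked (short on R4 and R2); W9 alone leaves W2 blocked (short on R2).
Survivors finish in the order: W1, W3, W6. Walking it through (pool after the aborts first):
  pool = (3, 4, 6, 3)
  W1 needs (2, 2, 5, 2) <= (3, 4, 6, 3) -> finishes; pool += (0, 1, 1, 0) = (3, 5, 7, 3)
  W3 needs (2, 2, 2, 0) <= (3, 5, 7, 3) -> finishes; pool += (0, 0, 2, 2) = (3, 5, 9, 5)
  W6 needs (1, 5, 2, 0) <= (3, 5, 9, 5) -> finishes; pool += (0, 1, 3, 0) = (3, 6, 12, 5)


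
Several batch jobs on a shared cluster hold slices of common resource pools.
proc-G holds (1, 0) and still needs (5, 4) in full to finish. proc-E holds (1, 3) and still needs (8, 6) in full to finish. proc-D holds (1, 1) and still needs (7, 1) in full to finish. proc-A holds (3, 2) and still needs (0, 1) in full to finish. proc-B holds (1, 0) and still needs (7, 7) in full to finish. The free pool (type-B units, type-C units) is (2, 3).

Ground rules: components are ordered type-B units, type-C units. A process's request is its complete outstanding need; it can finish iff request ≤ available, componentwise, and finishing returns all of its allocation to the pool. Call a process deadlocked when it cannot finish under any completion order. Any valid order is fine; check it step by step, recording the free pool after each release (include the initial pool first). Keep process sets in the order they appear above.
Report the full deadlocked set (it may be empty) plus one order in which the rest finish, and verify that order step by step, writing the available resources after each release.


Deadlocked set: proc-E, proc-D and proc-B.
Key observation: proc-A, proc-G can finish, but then (6, 5) is all there is, and the blocked group's type-B units demands exceed it.
The rest can finish in the order proc-A, proc-G. Step-by-step check:
  pool = (2, 3)
  proc-A needs (0, 1) <= (2, 3) -> finishes; pool += (3, 2) = (5, 5)
  proc-G needs (5, 4) <= (5, 5) -> finishes; pool += (1, 0) = (6, 5)
None of the blocked processes ever fits:
  proc-E cannot run: need (8, 6) vs free (6, 5) (insufficient type-B units and type-C units)
  proc-D cannot run: need (7, 1) vs free (6, 5) (insufficient type-B units)
  proc-B cannot run: need (7, 7) vs free (6, 5) (insufficient type-B units and type-C units)
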